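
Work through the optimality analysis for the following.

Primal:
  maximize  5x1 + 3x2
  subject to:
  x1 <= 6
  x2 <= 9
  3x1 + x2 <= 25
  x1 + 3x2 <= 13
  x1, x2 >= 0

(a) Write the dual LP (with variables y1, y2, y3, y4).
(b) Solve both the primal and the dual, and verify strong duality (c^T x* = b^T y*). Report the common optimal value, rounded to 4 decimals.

The standard primal-dual pair for 'max c^T x s.t. A x <= b, x >= 0' is:
  Dual:  min b^T y  s.t.  A^T y >= c,  y >= 0.

So the dual LP is:
  minimize  6y1 + 9y2 + 25y3 + 13y4
  subject to:
    y1 + 3y3 + y4 >= 5
    y2 + y3 + 3y4 >= 3
    y1, y2, y3, y4 >= 0

Solving the primal: x* = (6, 2.3333).
  primal value c^T x* = 37.
Solving the dual: y* = (4, 0, 0, 1).
  dual value b^T y* = 37.
Strong duality: c^T x* = b^T y*. Confirmed.

37


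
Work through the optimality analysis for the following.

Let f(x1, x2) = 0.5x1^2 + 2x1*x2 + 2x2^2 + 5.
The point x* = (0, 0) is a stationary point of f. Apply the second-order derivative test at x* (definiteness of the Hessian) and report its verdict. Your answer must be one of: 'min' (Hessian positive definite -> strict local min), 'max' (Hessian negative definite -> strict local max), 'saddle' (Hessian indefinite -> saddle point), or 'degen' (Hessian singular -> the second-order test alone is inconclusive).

Compute the Hessian H = grad^2 f:
  H = [[1, 2], [2, 4]]
Verify stationarity: grad f(x*) = H x* + g = (0, 0).
Eigenvalues of H: 0, 5.
H has a zero eigenvalue (singular; positive semidefinite but not definite), so H is neither positive definite, negative definite, nor indefinite. The second-order test alone is inconclusive -> degen.
(Indeed, f is constant along the null direction of H through x*, so x* is not a strict local extremum.)

degen


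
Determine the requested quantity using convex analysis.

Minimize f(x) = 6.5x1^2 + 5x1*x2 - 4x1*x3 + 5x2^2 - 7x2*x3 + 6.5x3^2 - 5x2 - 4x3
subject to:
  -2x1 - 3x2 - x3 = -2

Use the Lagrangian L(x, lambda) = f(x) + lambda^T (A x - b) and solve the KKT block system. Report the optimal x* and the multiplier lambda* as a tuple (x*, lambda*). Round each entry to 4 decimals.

Form the Lagrangian:
  L(x, lambda) = (1/2) x^T Q x + c^T x + lambda^T (A x - b)
Stationarity (grad_x L = 0): Q x + c + A^T lambda = 0.
Primal feasibility: A x = b.

This gives the KKT block system:
  [ Q   A^T ] [ x     ]   [-c ]
  [ A    0  ] [ lambda ] = [ b ]

Solving the linear system:
  x*      = (-0.2638, 0.6731, 0.5083)
  lambda* = (-1.0487)
  f(x*)   = -3.7481

x* = (-0.2638, 0.6731, 0.5083), lambda* = (-1.0487)


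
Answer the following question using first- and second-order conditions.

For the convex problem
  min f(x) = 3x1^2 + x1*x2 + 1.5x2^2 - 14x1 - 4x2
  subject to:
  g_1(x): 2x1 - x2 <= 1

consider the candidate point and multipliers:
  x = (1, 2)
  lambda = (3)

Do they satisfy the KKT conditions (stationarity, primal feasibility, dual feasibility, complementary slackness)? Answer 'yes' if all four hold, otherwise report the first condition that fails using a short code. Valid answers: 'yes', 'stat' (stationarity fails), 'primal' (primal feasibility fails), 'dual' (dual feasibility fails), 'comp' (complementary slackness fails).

Gradient of f: grad f(x) = Q x + c = (-6, 3)
Constraint values g_i(x) = a_i^T x - b_i:
  g_1((1, 2)) = -1
Stationarity residual: grad f(x) + sum_i lambda_i a_i = (0, 0)
  -> stationarity OK
Primal feasibility (all g_i <= 0): OK
Dual feasibility (all lambda_i >= 0): OK
Complementary slackness (lambda_i * g_i(x) = 0 for all i): FAILS

Verdict: the first failing condition is complementary_slackness -> comp.

comp


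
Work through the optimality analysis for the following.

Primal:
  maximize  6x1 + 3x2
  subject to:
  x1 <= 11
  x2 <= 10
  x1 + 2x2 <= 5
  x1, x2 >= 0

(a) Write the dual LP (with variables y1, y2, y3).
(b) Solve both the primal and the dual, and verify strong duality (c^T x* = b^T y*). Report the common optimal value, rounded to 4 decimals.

The standard primal-dual pair for 'max c^T x s.t. A x <= b, x >= 0' is:
  Dual:  min b^T y  s.t.  A^T y >= c,  y >= 0.

So the dual LP is:
  minimize  11y1 + 10y2 + 5y3
  subject to:
    y1 + y3 >= 6
    y2 + 2y3 >= 3
    y1, y2, y3 >= 0

Solving the primal: x* = (5, 0).
  primal value c^T x* = 30.
Solving the dual: y* = (0, 0, 6).
  dual value b^T y* = 30.
Strong duality: c^T x* = b^T y*. Confirmed.

30


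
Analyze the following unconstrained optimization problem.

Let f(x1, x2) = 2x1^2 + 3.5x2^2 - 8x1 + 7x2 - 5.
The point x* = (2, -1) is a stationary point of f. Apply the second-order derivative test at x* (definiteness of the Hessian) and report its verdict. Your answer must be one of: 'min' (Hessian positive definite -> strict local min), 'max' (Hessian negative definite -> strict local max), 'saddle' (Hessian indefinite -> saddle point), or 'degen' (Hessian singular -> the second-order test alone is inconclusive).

Compute the Hessian H = grad^2 f:
  H = [[4, 0], [0, 7]]
Verify stationarity: grad f(x*) = H x* + g = (0, 0).
Eigenvalues of H: 4, 7.
Both eigenvalues > 0, so H is positive definite -> x* is a strict local min.

min


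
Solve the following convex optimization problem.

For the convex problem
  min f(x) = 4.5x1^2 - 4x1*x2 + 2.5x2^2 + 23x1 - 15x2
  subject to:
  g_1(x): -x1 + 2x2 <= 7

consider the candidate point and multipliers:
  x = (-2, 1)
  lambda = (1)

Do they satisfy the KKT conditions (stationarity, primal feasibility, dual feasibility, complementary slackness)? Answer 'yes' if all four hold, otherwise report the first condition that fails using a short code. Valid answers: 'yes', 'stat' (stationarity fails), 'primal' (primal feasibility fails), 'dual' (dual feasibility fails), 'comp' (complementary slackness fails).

Gradient of f: grad f(x) = Q x + c = (1, -2)
Constraint values g_i(x) = a_i^T x - b_i:
  g_1((-2, 1)) = -3
Stationarity residual: grad f(x) + sum_i lambda_i a_i = (0, 0)
  -> stationarity OK
Primal feasibility (all g_i <= 0): OK
Dual feasibility (all lambda_i >= 0): OK
Complementary slackness (lambda_i * g_i(x) = 0 for all i): FAILS

Verdict: the first failing condition is complementary_slackness -> comp.

comp


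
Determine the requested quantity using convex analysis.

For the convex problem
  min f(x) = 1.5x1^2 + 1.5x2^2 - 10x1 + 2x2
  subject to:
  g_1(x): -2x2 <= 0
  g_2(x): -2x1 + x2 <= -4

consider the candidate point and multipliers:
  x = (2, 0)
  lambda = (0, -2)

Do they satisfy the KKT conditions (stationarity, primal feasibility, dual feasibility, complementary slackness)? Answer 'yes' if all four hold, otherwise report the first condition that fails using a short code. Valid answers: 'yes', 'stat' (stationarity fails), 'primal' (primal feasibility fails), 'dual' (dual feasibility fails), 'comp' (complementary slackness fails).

Gradient of f: grad f(x) = Q x + c = (-4, 2)
Constraint values g_i(x) = a_i^T x - b_i:
  g_1((2, 0)) = 0
  g_2((2, 0)) = 0
Stationarity residual: grad f(x) + sum_i lambda_i a_i = (0, 0)
  -> stationarity OK
Primal feasibility (all g_i <= 0): OK
Dual feasibility (all lambda_i >= 0): FAILS
Complementary slackness (lambda_i * g_i(x) = 0 for all i): OK

Verdict: the first failing condition is dual_feasibility -> dual.

dual


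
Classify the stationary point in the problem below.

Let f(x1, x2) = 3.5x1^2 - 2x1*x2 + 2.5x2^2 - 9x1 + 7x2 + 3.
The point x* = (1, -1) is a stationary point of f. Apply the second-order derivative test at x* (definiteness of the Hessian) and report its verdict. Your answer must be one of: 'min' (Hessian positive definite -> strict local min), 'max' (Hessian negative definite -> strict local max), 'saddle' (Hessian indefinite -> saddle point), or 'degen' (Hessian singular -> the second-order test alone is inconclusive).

Compute the Hessian H = grad^2 f:
  H = [[7, -2], [-2, 5]]
Verify stationarity: grad f(x*) = H x* + g = (0, 0).
Eigenvalues of H: 3.7639, 8.2361.
Both eigenvalues > 0, so H is positive definite -> x* is a strict local min.

min


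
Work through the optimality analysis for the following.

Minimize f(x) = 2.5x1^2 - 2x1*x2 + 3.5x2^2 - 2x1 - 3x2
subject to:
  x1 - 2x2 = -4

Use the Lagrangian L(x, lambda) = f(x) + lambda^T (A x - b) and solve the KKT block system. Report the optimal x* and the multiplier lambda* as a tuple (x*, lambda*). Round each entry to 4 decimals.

Form the Lagrangian:
  L(x, lambda) = (1/2) x^T Q x + c^T x + lambda^T (A x - b)
Stationarity (grad_x L = 0): Q x + c + A^T lambda = 0.
Primal feasibility: A x = b.

This gives the KKT block system:
  [ Q   A^T ] [ x     ]   [-c ]
  [ A    0  ] [ lambda ] = [ b ]

Solving the linear system:
  x*      = (0.1053, 2.0526)
  lambda* = (5.5789)
  f(x*)   = 7.9737

x* = (0.1053, 2.0526), lambda* = (5.5789)


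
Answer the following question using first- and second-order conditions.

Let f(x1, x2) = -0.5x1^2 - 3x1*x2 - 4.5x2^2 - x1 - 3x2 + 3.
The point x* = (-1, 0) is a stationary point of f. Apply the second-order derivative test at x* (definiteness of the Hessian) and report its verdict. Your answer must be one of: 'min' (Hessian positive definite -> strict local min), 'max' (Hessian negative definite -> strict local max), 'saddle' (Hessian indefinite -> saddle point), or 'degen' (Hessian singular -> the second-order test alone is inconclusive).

Compute the Hessian H = grad^2 f:
  H = [[-1, -3], [-3, -9]]
Verify stationarity: grad f(x*) = H x* + g = (0, 0).
Eigenvalues of H: -10, 0.
H has a zero eigenvalue (singular; negative semidefinite but not definite), so H is neither positive definite, negative definite, nor indefinite. The second-order test alone is inconclusive -> degen.
(Indeed, f is constant along the null direction of H through x*, so x* is not a strict local extremum.)

degen


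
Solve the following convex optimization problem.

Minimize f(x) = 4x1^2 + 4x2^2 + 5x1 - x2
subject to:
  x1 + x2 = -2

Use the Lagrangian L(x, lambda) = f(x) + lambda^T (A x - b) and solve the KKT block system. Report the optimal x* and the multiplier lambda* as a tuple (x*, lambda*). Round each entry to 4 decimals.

Form the Lagrangian:
  L(x, lambda) = (1/2) x^T Q x + c^T x + lambda^T (A x - b)
Stationarity (grad_x L = 0): Q x + c + A^T lambda = 0.
Primal feasibility: A x = b.

This gives the KKT block system:
  [ Q   A^T ] [ x     ]   [-c ]
  [ A    0  ] [ lambda ] = [ b ]

Solving the linear system:
  x*      = (-1.375, -0.625)
  lambda* = (6)
  f(x*)   = 2.875

x* = (-1.375, -0.625), lambda* = (6)


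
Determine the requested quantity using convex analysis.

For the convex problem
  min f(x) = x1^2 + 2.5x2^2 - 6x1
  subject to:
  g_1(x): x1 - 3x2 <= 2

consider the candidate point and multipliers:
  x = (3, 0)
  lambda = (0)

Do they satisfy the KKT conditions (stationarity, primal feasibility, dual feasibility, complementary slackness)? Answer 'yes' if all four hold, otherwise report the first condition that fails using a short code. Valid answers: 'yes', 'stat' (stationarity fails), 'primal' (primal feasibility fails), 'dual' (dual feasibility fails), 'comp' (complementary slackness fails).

Gradient of f: grad f(x) = Q x + c = (0, 0)
Constraint values g_i(x) = a_i^T x - b_i:
  g_1((3, 0)) = 1
Stationarity residual: grad f(x) + sum_i lambda_i a_i = (0, 0)
  -> stationarity OK
Primal feasibility (all g_i <= 0): FAILS
Dual feasibility (all lambda_i >= 0): OK
Complementary slackness (lambda_i * g_i(x) = 0 for all i): OK

Verdict: the first failing condition is primal_feasibility -> primal.

primal


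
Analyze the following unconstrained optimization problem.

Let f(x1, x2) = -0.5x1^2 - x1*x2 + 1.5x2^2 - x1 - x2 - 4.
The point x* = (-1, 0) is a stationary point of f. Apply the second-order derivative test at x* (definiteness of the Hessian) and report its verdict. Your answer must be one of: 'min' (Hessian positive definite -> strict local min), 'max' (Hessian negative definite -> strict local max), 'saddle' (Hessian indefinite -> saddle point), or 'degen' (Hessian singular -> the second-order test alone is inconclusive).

Compute the Hessian H = grad^2 f:
  H = [[-1, -1], [-1, 3]]
Verify stationarity: grad f(x*) = H x* + g = (0, 0).
Eigenvalues of H: -1.2361, 3.2361.
Eigenvalues have mixed signs, so H is indefinite -> x* is a saddle point.

saddle


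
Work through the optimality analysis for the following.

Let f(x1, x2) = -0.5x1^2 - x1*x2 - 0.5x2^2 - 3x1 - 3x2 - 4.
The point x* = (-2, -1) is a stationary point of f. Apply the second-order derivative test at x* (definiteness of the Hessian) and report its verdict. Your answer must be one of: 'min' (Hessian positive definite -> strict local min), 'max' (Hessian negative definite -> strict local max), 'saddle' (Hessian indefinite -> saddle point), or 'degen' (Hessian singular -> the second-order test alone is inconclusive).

Compute the Hessian H = grad^2 f:
  H = [[-1, -1], [-1, -1]]
Verify stationarity: grad f(x*) = H x* + g = (0, 0).
Eigenvalues of H: -2, 0.
H has a zero eigenvalue (singular; negative semidefinite but not definite), so H is neither positive definite, negative definite, nor indefinite. The second-order test alone is inconclusive -> degen.
(Indeed, f is constant along the null direction of H through x*, so x* is not a strict local extremum.)

degen


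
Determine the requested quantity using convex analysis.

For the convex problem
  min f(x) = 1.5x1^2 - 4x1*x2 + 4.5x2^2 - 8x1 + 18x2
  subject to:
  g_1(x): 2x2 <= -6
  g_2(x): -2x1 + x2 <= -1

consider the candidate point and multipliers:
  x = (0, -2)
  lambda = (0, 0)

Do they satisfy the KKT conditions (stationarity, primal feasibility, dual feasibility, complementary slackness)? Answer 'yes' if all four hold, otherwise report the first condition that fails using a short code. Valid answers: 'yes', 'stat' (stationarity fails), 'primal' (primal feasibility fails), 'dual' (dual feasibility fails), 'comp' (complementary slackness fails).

Gradient of f: grad f(x) = Q x + c = (0, 0)
Constraint values g_i(x) = a_i^T x - b_i:
  g_1((0, -2)) = 2
  g_2((0, -2)) = -1
Stationarity residual: grad f(x) + sum_i lambda_i a_i = (0, 0)
  -> stationarity OK
Primal feasibility (all g_i <= 0): FAILS
Dual feasibility (all lambda_i >= 0): OK
Complementary slackness (lambda_i * g_i(x) = 0 for all i): OK

Verdict: the first failing condition is primal_feasibility -> primal.

primal


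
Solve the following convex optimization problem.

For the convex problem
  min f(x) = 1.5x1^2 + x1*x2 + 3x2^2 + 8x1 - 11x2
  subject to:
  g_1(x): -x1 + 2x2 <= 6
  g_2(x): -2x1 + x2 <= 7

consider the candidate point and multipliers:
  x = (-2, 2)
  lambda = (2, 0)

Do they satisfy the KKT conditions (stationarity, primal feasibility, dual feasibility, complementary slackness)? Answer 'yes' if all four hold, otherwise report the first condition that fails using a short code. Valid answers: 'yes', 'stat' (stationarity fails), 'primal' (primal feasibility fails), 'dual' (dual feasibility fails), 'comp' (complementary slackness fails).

Gradient of f: grad f(x) = Q x + c = (4, -1)
Constraint values g_i(x) = a_i^T x - b_i:
  g_1((-2, 2)) = 0
  g_2((-2, 2)) = -1
Stationarity residual: grad f(x) + sum_i lambda_i a_i = (2, 3)
  -> stationarity FAILS
Primal feasibility (all g_i <= 0): OK
Dual feasibility (all lambda_i >= 0): OK
Complementary slackness (lambda_i * g_i(x) = 0 for all i): OK

Verdict: the first failing condition is stationarity -> stat.

stat


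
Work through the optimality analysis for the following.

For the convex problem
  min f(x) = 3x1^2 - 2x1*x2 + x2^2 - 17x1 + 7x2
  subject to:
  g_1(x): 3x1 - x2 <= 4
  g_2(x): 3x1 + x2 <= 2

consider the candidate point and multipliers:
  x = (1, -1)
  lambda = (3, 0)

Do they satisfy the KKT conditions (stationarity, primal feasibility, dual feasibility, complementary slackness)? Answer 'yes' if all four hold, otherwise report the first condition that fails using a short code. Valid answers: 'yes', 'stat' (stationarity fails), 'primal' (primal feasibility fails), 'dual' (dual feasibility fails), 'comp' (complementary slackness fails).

Gradient of f: grad f(x) = Q x + c = (-9, 3)
Constraint values g_i(x) = a_i^T x - b_i:
  g_1((1, -1)) = 0
  g_2((1, -1)) = 0
Stationarity residual: grad f(x) + sum_i lambda_i a_i = (0, 0)
  -> stationarity OK
Primal feasibility (all g_i <= 0): OK
Dual feasibility (all lambda_i >= 0): OK
Complementary slackness (lambda_i * g_i(x) = 0 for all i): OK

Verdict: yes, KKT holds.

yes


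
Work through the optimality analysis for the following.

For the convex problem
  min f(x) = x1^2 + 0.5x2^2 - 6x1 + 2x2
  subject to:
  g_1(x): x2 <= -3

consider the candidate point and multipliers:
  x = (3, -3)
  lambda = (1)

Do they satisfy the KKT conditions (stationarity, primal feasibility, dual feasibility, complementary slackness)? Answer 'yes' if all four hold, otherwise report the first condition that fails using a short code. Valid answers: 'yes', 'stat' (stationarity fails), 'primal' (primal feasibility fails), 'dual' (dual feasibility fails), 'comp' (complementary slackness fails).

Gradient of f: grad f(x) = Q x + c = (0, -1)
Constraint values g_i(x) = a_i^T x - b_i:
  g_1((3, -3)) = 0
Stationarity residual: grad f(x) + sum_i lambda_i a_i = (0, 0)
  -> stationarity OK
Primal feasibility (all g_i <= 0): OK
Dual feasibility (all lambda_i >= 0): OK
Complementary slackness (lambda_i * g_i(x) = 0 for all i): OK

Verdict: yes, KKT holds.

yes


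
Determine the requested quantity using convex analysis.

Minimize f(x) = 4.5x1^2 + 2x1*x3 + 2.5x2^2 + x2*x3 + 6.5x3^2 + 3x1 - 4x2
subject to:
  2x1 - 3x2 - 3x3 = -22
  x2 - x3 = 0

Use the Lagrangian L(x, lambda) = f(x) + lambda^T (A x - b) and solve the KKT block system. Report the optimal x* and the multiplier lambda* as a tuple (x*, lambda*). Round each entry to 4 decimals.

Form the Lagrangian:
  L(x, lambda) = (1/2) x^T Q x + c^T x + lambda^T (A x - b)
Stationarity (grad_x L = 0): Q x + c + A^T lambda = 0.
Primal feasibility: A x = b.

This gives the KKT block system:
  [ Q   A^T ] [ x     ]   [-c ]
  [ A    0  ] [ lambda ] = [ b ]

Solving the linear system:
  x*      = (-2.6637, 2.7788, 2.7788)
  lambda* = (7.708, 10.4513)
  f(x*)   = 75.2345

x* = (-2.6637, 2.7788, 2.7788), lambda* = (7.708, 10.4513)


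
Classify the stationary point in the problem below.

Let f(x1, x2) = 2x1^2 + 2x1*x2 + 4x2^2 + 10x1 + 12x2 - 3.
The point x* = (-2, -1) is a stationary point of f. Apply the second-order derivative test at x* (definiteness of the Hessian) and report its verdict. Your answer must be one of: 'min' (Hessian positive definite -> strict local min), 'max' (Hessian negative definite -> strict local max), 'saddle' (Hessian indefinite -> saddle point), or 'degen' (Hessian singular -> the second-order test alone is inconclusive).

Compute the Hessian H = grad^2 f:
  H = [[4, 2], [2, 8]]
Verify stationarity: grad f(x*) = H x* + g = (0, 0).
Eigenvalues of H: 3.1716, 8.8284.
Both eigenvalues > 0, so H is positive definite -> x* is a strict local min.

min


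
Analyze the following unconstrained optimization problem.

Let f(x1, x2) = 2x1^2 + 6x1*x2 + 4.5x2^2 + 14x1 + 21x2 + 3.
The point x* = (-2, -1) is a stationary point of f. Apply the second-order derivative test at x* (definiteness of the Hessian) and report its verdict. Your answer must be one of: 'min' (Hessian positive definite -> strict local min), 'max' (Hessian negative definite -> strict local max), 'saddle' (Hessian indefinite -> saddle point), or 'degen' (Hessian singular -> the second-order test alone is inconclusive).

Compute the Hessian H = grad^2 f:
  H = [[4, 6], [6, 9]]
Verify stationarity: grad f(x*) = H x* + g = (0, 0).
Eigenvalues of H: 0, 13.
H has a zero eigenvalue (singular; positive semidefinite but not definite), so H is neither positive definite, negative definite, nor indefinite. The second-order test alone is inconclusive -> degen.
(Indeed, f is constant along the null direction of H through x*, so x* is not a strict local extremum.)

degen


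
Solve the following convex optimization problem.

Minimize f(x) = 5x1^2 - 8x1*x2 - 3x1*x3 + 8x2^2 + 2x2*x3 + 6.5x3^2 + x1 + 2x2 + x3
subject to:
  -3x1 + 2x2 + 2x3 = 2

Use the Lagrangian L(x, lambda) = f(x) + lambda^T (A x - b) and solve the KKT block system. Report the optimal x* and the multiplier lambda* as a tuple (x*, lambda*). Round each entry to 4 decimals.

Form the Lagrangian:
  L(x, lambda) = (1/2) x^T Q x + c^T x + lambda^T (A x - b)
Stationarity (grad_x L = 0): Q x + c + A^T lambda = 0.
Primal feasibility: A x = b.

This gives the KKT block system:
  [ Q   A^T ] [ x     ]   [-c ]
  [ A    0  ] [ lambda ] = [ b ]

Solving the linear system:
  x*      = (-0.8844, -0.3605, 0.034)
  lambda* = (-1.6871)
  f(x*)   = 0.9014

x* = (-0.8844, -0.3605, 0.034), lambda* = (-1.6871)


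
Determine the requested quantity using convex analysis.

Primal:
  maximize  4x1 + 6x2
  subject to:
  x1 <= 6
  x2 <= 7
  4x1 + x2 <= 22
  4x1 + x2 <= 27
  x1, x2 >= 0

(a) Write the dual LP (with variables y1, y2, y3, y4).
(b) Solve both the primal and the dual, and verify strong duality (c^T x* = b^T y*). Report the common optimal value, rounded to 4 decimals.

The standard primal-dual pair for 'max c^T x s.t. A x <= b, x >= 0' is:
  Dual:  min b^T y  s.t.  A^T y >= c,  y >= 0.

So the dual LP is:
  minimize  6y1 + 7y2 + 22y3 + 27y4
  subject to:
    y1 + 4y3 + 4y4 >= 4
    y2 + y3 + y4 >= 6
    y1, y2, y3, y4 >= 0

Solving the primal: x* = (3.75, 7).
  primal value c^T x* = 57.
Solving the dual: y* = (0, 5, 1, 0).
  dual value b^T y* = 57.
Strong duality: c^T x* = b^T y*. Confirmed.

57


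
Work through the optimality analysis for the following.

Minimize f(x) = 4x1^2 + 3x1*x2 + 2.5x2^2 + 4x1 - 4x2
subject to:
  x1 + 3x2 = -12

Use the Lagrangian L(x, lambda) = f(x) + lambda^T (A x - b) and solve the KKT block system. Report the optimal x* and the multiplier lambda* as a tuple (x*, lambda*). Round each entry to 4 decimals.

Form the Lagrangian:
  L(x, lambda) = (1/2) x^T Q x + c^T x + lambda^T (A x - b)
Stationarity (grad_x L = 0): Q x + c + A^T lambda = 0.
Primal feasibility: A x = b.

This gives the KKT block system:
  [ Q   A^T ] [ x     ]   [-c ]
  [ A    0  ] [ lambda ] = [ b ]

Solving the linear system:
  x*      = (0, -4)
  lambda* = (8)
  f(x*)   = 56

x* = (0, -4), lambda* = (8)


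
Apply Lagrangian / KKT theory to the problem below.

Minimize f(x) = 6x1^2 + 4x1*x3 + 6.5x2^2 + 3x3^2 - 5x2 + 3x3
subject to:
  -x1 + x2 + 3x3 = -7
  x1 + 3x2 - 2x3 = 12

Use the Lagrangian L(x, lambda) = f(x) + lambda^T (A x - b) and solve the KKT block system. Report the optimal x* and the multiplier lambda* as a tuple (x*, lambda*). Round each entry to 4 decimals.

Form the Lagrangian:
  L(x, lambda) = (1/2) x^T Q x + c^T x + lambda^T (A x - b)
Stationarity (grad_x L = 0): Q x + c + A^T lambda = 0.
Primal feasibility: A x = b.

This gives the KKT block system:
  [ Q   A^T ] [ x     ]   [-c ]
  [ A    0  ] [ lambda ] = [ b ]

Solving the linear system:
  x*      = (1.2248, 1.8887, -2.5546)
  lambda* = (-1.529, -6.0078)
  f(x*)   = 22.1419

x* = (1.2248, 1.8887, -2.5546), lambda* = (-1.529, -6.0078)


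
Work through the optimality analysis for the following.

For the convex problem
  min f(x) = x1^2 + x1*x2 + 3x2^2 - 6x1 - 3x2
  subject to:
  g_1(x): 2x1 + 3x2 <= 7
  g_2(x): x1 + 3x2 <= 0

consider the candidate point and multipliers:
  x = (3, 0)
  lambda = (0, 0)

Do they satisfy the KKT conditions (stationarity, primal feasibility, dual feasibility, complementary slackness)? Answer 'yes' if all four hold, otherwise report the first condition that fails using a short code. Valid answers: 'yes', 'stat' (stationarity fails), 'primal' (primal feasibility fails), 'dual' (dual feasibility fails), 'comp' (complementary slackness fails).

Gradient of f: grad f(x) = Q x + c = (0, 0)
Constraint values g_i(x) = a_i^T x - b_i:
  g_1((3, 0)) = -1
  g_2((3, 0)) = 3
Stationarity residual: grad f(x) + sum_i lambda_i a_i = (0, 0)
  -> stationarity OK
Primal feasibility (all g_i <= 0): FAILS
Dual feasibility (all lambda_i >= 0): OK
Complementary slackness (lambda_i * g_i(x) = 0 for all i): OK

Verdict: the first failing condition is primal_feasibility -> primal.

primal


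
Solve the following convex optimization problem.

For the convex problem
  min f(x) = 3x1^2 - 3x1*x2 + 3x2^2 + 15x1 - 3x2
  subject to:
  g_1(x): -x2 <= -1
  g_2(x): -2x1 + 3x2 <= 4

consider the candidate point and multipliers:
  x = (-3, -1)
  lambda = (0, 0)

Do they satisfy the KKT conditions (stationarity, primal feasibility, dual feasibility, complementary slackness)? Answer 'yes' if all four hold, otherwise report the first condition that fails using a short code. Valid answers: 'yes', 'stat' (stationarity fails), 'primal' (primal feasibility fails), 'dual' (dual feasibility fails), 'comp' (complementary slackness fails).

Gradient of f: grad f(x) = Q x + c = (0, 0)
Constraint values g_i(x) = a_i^T x - b_i:
  g_1((-3, -1)) = 2
  g_2((-3, -1)) = -1
Stationarity residual: grad f(x) + sum_i lambda_i a_i = (0, 0)
  -> stationarity OK
Primal feasibility (all g_i <= 0): FAILS
Dual feasibility (all lambda_i >= 0): OK
Complementary slackness (lambda_i * g_i(x) = 0 for all i): OK

Verdict: the first failing condition is primal_feasibility -> primal.

primal


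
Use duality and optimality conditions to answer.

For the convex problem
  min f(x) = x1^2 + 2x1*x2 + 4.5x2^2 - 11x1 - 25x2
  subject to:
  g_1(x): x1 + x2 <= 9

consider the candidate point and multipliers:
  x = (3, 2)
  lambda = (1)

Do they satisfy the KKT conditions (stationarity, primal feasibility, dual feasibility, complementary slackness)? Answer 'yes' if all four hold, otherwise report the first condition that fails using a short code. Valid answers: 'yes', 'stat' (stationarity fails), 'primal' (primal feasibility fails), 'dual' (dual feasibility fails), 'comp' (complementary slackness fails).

Gradient of f: grad f(x) = Q x + c = (-1, -1)
Constraint values g_i(x) = a_i^T x - b_i:
  g_1((3, 2)) = -4
Stationarity residual: grad f(x) + sum_i lambda_i a_i = (0, 0)
  -> stationarity OK
Primal feasibility (all g_i <= 0): OK
Dual feasibility (all lambda_i >= 0): OK
Complementary slackness (lambda_i * g_i(x) = 0 for all i): FAILS

Verdict: the first failing condition is complementary_slackness -> comp.

comp


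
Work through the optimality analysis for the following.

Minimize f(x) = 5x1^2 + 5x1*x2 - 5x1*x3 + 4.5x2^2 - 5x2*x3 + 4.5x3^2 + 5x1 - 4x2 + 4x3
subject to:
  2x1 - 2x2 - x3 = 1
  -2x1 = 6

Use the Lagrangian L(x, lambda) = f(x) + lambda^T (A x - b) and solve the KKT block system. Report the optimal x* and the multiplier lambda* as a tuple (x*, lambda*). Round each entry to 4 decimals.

Form the Lagrangian:
  L(x, lambda) = (1/2) x^T Q x + c^T x + lambda^T (A x - b)
Stationarity (grad_x L = 0): Q x + c + A^T lambda = 0.
Primal feasibility: A x = b.

This gives the KKT block system:
  [ Q   A^T ] [ x     ]   [-c ]
  [ A    0  ] [ lambda ] = [ b ]

Solving the linear system:
  x*      = (-3, -1.6, -3.8)
  lambda* = (-7.2, -14.2)
  f(x*)   = 34.3

x* = (-3, -1.6, -3.8), lambda* = (-7.2, -14.2)


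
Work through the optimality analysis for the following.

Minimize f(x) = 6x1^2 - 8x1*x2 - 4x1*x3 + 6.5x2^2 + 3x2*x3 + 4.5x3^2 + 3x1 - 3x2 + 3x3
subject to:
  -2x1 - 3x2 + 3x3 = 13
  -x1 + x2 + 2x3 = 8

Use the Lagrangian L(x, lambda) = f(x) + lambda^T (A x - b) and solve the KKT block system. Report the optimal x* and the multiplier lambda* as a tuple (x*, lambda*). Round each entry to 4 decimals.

Form the Lagrangian:
  L(x, lambda) = (1/2) x^T Q x + c^T x + lambda^T (A x - b)
Stationarity (grad_x L = 0): Q x + c + A^T lambda = 0.
Primal feasibility: A x = b.

This gives the KKT block system:
  [ Q   A^T ] [ x     ]   [-c ]
  [ A    0  ] [ lambda ] = [ b ]

Solving the linear system:
  x*      = (-0.7956, -0.1338, 3.6691)
  lambda* = (-1.5041, -17.1452)
  f(x*)   = 82.8688

x* = (-0.7956, -0.1338, 3.6691), lambda* = (-1.5041, -17.1452)


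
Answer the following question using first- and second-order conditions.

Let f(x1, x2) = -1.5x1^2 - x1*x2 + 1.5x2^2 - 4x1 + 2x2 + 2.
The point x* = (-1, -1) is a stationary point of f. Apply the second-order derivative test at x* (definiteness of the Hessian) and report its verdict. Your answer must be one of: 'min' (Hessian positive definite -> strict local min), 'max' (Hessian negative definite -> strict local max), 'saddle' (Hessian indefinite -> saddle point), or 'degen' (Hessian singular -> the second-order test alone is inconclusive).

Compute the Hessian H = grad^2 f:
  H = [[-3, -1], [-1, 3]]
Verify stationarity: grad f(x*) = H x* + g = (0, 0).
Eigenvalues of H: -3.1623, 3.1623.
Eigenvalues have mixed signs, so H is indefinite -> x* is a saddle point.

saddle


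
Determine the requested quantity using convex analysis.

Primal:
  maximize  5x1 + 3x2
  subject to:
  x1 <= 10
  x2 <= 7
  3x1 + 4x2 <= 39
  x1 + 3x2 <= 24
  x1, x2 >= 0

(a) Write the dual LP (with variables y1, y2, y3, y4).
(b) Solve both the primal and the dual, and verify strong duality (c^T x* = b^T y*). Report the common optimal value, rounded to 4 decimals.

The standard primal-dual pair for 'max c^T x s.t. A x <= b, x >= 0' is:
  Dual:  min b^T y  s.t.  A^T y >= c,  y >= 0.

So the dual LP is:
  minimize  10y1 + 7y2 + 39y3 + 24y4
  subject to:
    y1 + 3y3 + y4 >= 5
    y2 + 4y3 + 3y4 >= 3
    y1, y2, y3, y4 >= 0

Solving the primal: x* = (10, 2.25).
  primal value c^T x* = 56.75.
Solving the dual: y* = (2.75, 0, 0.75, 0).
  dual value b^T y* = 56.75.
Strong duality: c^T x* = b^T y*. Confirmed.

56.75


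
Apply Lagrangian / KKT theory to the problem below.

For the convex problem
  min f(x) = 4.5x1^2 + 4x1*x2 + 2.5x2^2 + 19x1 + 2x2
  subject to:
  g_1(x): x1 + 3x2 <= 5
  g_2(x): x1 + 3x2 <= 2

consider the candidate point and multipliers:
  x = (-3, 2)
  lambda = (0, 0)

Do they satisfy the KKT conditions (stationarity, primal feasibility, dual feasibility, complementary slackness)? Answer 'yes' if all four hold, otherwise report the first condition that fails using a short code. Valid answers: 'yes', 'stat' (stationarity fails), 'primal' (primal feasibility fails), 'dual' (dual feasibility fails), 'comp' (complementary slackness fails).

Gradient of f: grad f(x) = Q x + c = (0, 0)
Constraint values g_i(x) = a_i^T x - b_i:
  g_1((-3, 2)) = -2
  g_2((-3, 2)) = 1
Stationarity residual: grad f(x) + sum_i lambda_i a_i = (0, 0)
  -> stationarity OK
Primal feasibility (all g_i <= 0): FAILS
Dual feasibility (all lambda_i >= 0): OK
Complementary slackness (lambda_i * g_i(x) = 0 for all i): OK

Verdict: the first failing condition is primal_feasibility -> primal.

primal


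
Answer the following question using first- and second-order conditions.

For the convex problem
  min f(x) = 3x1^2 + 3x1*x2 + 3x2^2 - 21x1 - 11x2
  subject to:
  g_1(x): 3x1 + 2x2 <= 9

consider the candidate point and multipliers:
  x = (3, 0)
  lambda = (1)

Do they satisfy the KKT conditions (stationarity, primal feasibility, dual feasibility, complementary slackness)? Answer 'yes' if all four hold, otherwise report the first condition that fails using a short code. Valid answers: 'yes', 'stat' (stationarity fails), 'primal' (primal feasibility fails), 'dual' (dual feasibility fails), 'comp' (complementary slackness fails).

Gradient of f: grad f(x) = Q x + c = (-3, -2)
Constraint values g_i(x) = a_i^T x - b_i:
  g_1((3, 0)) = 0
Stationarity residual: grad f(x) + sum_i lambda_i a_i = (0, 0)
  -> stationarity OK
Primal feasibility (all g_i <= 0): OK
Dual feasibility (all lambda_i >= 0): OK
Complementary slackness (lambda_i * g_i(x) = 0 for all i): OK

Verdict: yes, KKT holds.

yes


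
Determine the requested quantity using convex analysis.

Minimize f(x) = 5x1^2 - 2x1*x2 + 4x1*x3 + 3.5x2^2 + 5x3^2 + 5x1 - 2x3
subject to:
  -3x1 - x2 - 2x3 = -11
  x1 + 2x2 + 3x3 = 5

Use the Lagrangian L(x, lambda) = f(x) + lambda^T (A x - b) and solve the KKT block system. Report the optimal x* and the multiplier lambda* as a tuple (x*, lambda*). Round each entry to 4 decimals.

Form the Lagrangian:
  L(x, lambda) = (1/2) x^T Q x + c^T x + lambda^T (A x - b)
Stationarity (grad_x L = 0): Q x + c + A^T lambda = 0.
Primal feasibility: A x = b.

This gives the KKT block system:
  [ Q   A^T ] [ x     ]   [-c ]
  [ A    0  ] [ lambda ] = [ b ]

Solving the linear system:
  x*      = (3.4542, 1.1794, -0.271)
  lambda* = (14.1701, 6.4112)
  f(x*)   = 70.814

x* = (3.4542, 1.1794, -0.271), lambda* = (14.1701, 6.4112)


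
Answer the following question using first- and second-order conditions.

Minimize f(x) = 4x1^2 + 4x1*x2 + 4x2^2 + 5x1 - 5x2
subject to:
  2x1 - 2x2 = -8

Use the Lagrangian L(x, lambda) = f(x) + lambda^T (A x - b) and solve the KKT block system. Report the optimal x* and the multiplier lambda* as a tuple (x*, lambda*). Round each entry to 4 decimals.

Form the Lagrangian:
  L(x, lambda) = (1/2) x^T Q x + c^T x + lambda^T (A x - b)
Stationarity (grad_x L = 0): Q x + c + A^T lambda = 0.
Primal feasibility: A x = b.

This gives the KKT block system:
  [ Q   A^T ] [ x     ]   [-c ]
  [ A    0  ] [ lambda ] = [ b ]

Solving the linear system:
  x*      = (-2, 2)
  lambda* = (1.5)
  f(x*)   = -4

x* = (-2, 2), lambda* = (1.5)


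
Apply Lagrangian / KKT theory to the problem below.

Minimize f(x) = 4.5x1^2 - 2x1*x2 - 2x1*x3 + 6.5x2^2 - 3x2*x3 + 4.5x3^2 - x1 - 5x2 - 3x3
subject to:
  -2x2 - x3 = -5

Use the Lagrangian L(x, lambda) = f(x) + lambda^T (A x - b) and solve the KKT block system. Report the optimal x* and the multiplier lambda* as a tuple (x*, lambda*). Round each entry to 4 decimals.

Form the Lagrangian:
  L(x, lambda) = (1/2) x^T Q x + c^T x + lambda^T (A x - b)
Stationarity (grad_x L = 0): Q x + c + A^T lambda = 0.
Primal feasibility: A x = b.

This gives the KKT block system:
  [ Q   A^T ] [ x     ]   [-c ]
  [ A    0  ] [ lambda ] = [ b ]

Solving the linear system:
  x*      = (0.8495, 1.6771, 1.6459)
  lambda* = (5.0826)
  f(x*)   = 5.6202

x* = (0.8495, 1.6771, 1.6459), lambda* = (5.0826)


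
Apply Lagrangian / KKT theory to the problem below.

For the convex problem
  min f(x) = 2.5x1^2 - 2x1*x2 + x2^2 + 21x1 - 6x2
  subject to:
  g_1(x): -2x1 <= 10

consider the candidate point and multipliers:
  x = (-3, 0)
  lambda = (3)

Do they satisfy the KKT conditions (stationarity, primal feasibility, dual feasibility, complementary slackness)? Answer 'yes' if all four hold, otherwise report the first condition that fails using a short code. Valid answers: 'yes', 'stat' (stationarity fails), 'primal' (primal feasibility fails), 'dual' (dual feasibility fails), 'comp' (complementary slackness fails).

Gradient of f: grad f(x) = Q x + c = (6, 0)
Constraint values g_i(x) = a_i^T x - b_i:
  g_1((-3, 0)) = -4
Stationarity residual: grad f(x) + sum_i lambda_i a_i = (0, 0)
  -> stationarity OK
Primal feasibility (all g_i <= 0): OK
Dual feasibility (all lambda_i >= 0): OK
Complementary slackness (lambda_i * g_i(x) = 0 for all i): FAILS

Verdict: the first failing condition is complementary_slackness -> comp.

comp


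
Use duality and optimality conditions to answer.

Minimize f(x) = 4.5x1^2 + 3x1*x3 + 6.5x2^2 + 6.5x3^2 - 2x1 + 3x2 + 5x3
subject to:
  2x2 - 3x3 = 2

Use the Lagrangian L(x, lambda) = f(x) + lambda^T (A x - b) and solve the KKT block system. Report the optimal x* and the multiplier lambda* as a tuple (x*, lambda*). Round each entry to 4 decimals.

Form the Lagrangian:
  L(x, lambda) = (1/2) x^T Q x + c^T x + lambda^T (A x - b)
Stationarity (grad_x L = 0): Q x + c + A^T lambda = 0.
Primal feasibility: A x = b.

This gives the KKT block system:
  [ Q   A^T ] [ x     ]   [-c ]
  [ A    0  ] [ lambda ] = [ b ]

Solving the linear system:
  x*      = (0.462, -0.0788, -0.7192)
  lambda* = (-0.9879)
  f(x*)   = -1.3902

x* = (0.462, -0.0788, -0.7192), lambda* = (-0.9879)


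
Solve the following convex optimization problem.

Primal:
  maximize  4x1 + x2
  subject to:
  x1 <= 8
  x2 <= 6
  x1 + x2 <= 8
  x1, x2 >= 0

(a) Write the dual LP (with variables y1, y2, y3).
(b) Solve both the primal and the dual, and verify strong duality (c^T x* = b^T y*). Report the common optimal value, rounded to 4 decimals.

The standard primal-dual pair for 'max c^T x s.t. A x <= b, x >= 0' is:
  Dual:  min b^T y  s.t.  A^T y >= c,  y >= 0.

So the dual LP is:
  minimize  8y1 + 6y2 + 8y3
  subject to:
    y1 + y3 >= 4
    y2 + y3 >= 1
    y1, y2, y3 >= 0

Solving the primal: x* = (8, 0).
  primal value c^T x* = 32.
Solving the dual: y* = (3, 0, 1).
  dual value b^T y* = 32.
Strong duality: c^T x* = b^T y*. Confirmed.

32


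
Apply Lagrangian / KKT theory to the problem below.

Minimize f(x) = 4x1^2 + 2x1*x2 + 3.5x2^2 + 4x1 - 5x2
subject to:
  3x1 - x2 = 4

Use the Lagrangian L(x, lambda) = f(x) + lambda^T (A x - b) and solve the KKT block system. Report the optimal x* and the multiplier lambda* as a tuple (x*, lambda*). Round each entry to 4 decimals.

Form the Lagrangian:
  L(x, lambda) = (1/2) x^T Q x + c^T x + lambda^T (A x - b)
Stationarity (grad_x L = 0): Q x + c + A^T lambda = 0.
Primal feasibility: A x = b.

This gives the KKT block system:
  [ Q   A^T ] [ x     ]   [-c ]
  [ A    0  ] [ lambda ] = [ b ]

Solving the linear system:
  x*      = (1.241, -0.2771)
  lambda* = (-4.4578)
  f(x*)   = 12.0904

x* = (1.241, -0.2771), lambda* = (-4.4578)


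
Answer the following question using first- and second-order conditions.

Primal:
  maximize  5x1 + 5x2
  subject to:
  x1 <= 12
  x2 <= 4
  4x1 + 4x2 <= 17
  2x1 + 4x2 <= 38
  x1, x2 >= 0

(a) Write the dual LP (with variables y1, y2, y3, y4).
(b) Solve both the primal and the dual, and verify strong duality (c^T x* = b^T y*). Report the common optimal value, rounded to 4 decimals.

The standard primal-dual pair for 'max c^T x s.t. A x <= b, x >= 0' is:
  Dual:  min b^T y  s.t.  A^T y >= c,  y >= 0.

So the dual LP is:
  minimize  12y1 + 4y2 + 17y3 + 38y4
  subject to:
    y1 + 4y3 + 2y4 >= 5
    y2 + 4y3 + 4y4 >= 5
    y1, y2, y3, y4 >= 0

Solving the primal: x* = (4.25, 0).
  primal value c^T x* = 21.25.
Solving the dual: y* = (0, 0, 1.25, 0).
  dual value b^T y* = 21.25.
Strong duality: c^T x* = b^T y*. Confirmed.

21.25


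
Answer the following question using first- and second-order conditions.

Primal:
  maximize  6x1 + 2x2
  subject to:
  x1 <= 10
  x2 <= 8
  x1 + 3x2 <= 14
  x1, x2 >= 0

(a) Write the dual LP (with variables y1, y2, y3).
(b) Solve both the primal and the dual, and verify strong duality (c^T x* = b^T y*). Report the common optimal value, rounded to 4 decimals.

The standard primal-dual pair for 'max c^T x s.t. A x <= b, x >= 0' is:
  Dual:  min b^T y  s.t.  A^T y >= c,  y >= 0.

So the dual LP is:
  minimize  10y1 + 8y2 + 14y3
  subject to:
    y1 + y3 >= 6
    y2 + 3y3 >= 2
    y1, y2, y3 >= 0

Solving the primal: x* = (10, 1.3333).
  primal value c^T x* = 62.6667.
Solving the dual: y* = (5.3333, 0, 0.6667).
  dual value b^T y* = 62.6667.
Strong duality: c^T x* = b^T y*. Confirmed.

62.6667


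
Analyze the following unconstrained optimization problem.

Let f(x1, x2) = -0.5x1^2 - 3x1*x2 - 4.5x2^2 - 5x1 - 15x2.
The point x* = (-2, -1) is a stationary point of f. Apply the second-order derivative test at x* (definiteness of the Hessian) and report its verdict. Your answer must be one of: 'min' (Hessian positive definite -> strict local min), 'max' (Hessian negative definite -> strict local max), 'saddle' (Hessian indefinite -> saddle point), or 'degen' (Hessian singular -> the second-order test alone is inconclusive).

Compute the Hessian H = grad^2 f:
  H = [[-1, -3], [-3, -9]]
Verify stationarity: grad f(x*) = H x* + g = (0, 0).
Eigenvalues of H: -10, 0.
H has a zero eigenvalue (singular; negative semidefinite but not definite), so H is neither positive definite, negative definite, nor indefinite. The second-order test alone is inconclusive -> degen.
(Indeed, f is constant along the null direction of H through x*, so x* is not a strict local extremum.)

degen


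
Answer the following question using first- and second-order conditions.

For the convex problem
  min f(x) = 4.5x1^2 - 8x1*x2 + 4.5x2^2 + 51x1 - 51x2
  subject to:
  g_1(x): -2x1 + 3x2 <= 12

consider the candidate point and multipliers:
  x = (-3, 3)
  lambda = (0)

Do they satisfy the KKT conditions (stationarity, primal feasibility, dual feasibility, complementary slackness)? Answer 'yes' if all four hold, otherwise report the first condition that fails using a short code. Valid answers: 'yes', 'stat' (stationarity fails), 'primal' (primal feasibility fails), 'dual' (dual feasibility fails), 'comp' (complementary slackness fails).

Gradient of f: grad f(x) = Q x + c = (0, 0)
Constraint values g_i(x) = a_i^T x - b_i:
  g_1((-3, 3)) = 3
Stationarity residual: grad f(x) + sum_i lambda_i a_i = (0, 0)
  -> stationarity OK
Primal feasibility (all g_i <= 0): FAILS
Dual feasibility (all lambda_i >= 0): OK
Complementary slackness (lambda_i * g_i(x) = 0 for all i): OK

Verdict: the first failing condition is primal_feasibility -> primal.

primal
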